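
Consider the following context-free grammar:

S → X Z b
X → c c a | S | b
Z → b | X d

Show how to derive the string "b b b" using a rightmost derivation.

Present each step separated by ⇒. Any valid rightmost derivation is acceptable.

S ⇒ X Z b ⇒ X b b ⇒ b b b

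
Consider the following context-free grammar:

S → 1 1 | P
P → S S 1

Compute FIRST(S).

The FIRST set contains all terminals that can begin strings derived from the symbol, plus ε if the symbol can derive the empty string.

We compute FIRST(S) using the standard algorithm.
FIRST(P) = {1}
FIRST(S) = {1}
Therefore, FIRST(S) = {1}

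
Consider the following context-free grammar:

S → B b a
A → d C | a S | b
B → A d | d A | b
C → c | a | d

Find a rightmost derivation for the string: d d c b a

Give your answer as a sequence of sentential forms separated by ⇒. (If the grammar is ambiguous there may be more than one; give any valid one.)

S ⇒ B b a ⇒ d A b a ⇒ d d C b a ⇒ d d c b a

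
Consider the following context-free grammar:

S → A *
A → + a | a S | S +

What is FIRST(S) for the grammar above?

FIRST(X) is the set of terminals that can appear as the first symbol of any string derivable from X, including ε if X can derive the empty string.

We compute FIRST(S) using the standard algorithm.
FIRST(A) = {+, a}
FIRST(S) = {+, a}
Therefore, FIRST(S) = {+, a}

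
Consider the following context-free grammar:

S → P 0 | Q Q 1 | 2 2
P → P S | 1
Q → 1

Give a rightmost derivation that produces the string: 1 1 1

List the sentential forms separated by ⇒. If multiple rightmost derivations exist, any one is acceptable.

S ⇒ Q Q 1 ⇒ Q 1 1 ⇒ 1 1 1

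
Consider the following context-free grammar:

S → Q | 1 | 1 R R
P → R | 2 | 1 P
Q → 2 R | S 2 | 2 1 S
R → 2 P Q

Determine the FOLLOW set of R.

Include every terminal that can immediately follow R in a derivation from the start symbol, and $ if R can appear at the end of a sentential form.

We compute FOLLOW(R) using the standard algorithm.
FOLLOW(S) starts with {$}.
FIRST(P) = {1, 2}
FIRST(Q) = {1, 2}
FIRST(R) = {2}
FIRST(S) = {1, 2}
FOLLOW(P) = {1, 2}
FOLLOW(Q) = {$, 1, 2}
FOLLOW(R) = {$, 1, 2}
FOLLOW(S) = {$, 1, 2}
Therefore, FOLLOW(R) = {$, 1, 2}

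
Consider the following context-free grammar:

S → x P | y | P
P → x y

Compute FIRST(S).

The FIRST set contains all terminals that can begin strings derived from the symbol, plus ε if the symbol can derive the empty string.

We compute FIRST(S) using the standard algorithm.
FIRST(P) = {x}
FIRST(S) = {x, y}
Therefore, FIRST(S) = {x, y}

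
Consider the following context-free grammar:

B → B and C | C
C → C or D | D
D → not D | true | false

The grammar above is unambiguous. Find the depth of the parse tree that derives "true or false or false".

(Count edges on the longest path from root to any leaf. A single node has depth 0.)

5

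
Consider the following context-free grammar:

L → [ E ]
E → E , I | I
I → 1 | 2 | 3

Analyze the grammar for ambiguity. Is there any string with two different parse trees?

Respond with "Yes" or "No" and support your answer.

No - the grammar is unambiguous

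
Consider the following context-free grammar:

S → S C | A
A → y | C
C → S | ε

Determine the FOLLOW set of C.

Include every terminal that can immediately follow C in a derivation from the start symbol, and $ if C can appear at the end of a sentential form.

We compute FOLLOW(C) using the standard algorithm.
FOLLOW(S) starts with {$}.
FIRST(A) = {y, ε}
FIRST(C) = {y, ε}
FIRST(S) = {y, ε}
FOLLOW(A) = {$, y}
FOLLOW(C) = {$, y}
FOLLOW(S) = {$, y}
Therefore, FOLLOW(C) = {$, y}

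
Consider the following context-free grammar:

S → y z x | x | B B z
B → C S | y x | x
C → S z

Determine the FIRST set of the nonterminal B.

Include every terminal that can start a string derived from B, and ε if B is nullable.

We compute FIRST(B) using the standard algorithm.
FIRST(B) = {x, y}
FIRST(C) = {x, y}
FIRST(S) = {x, y}
Therefore, FIRST(B) = {x, y}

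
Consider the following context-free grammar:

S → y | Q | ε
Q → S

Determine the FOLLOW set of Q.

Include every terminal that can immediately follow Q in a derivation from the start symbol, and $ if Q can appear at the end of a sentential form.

We compute FOLLOW(Q) using the standard algorithm.
FOLLOW(S) starts with {$}.
FIRST(Q) = {y, ε}
FIRST(S) = {y, ε}
FOLLOW(Q) = {$}
FOLLOW(S) = {$}
Therefore, FOLLOW(Q) = {$}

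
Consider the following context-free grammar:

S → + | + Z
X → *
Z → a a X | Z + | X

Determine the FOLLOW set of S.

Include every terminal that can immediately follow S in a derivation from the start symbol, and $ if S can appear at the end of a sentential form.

We compute FOLLOW(S) using the standard algorithm.
FOLLOW(S) starts with {$}.
FIRST(S) = {+}
FIRST(X) = {*}
FIRST(Z) = {*, a}
FOLLOW(S) = {$}
FOLLOW(X) = {$, +}
FOLLOW(Z) = {$, +}
Therefore, FOLLOW(S) = {$}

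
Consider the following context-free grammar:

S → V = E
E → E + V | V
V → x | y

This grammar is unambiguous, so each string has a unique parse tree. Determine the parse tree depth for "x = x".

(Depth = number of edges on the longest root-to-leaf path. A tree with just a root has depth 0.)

3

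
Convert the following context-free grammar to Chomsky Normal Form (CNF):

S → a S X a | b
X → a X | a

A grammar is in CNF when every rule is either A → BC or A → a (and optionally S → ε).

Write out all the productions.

TA → a; S → b; X → a; S → TA X0; X0 → S X1; X1 → X TA; X → TA X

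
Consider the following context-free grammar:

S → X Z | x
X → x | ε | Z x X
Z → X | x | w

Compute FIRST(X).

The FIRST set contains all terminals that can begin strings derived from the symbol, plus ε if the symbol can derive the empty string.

We compute FIRST(X) using the standard algorithm.
FIRST(S) = {w, x, ε}
FIRST(X) = {w, x, ε}
FIRST(Z) = {w, x, ε}
Therefore, FIRST(X) = {w, x, ε}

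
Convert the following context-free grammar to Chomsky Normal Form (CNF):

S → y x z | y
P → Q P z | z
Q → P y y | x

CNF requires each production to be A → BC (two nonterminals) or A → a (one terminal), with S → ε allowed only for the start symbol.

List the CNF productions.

TY → y; TX → x; TZ → z; S → y; P → z; Q → x; S → TY X0; X0 → TX TZ; P → Q X1; X1 → P TZ; Q → P X2; X2 → TY TY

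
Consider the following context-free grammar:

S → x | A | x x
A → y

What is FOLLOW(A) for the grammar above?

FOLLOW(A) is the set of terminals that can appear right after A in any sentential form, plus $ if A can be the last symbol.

We compute FOLLOW(A) using the standard algorithm.
FOLLOW(S) starts with {$}.
FIRST(A) = {y}
FIRST(S) = {x, y}
FOLLOW(A) = {$}
FOLLOW(S) = {$}
Therefore, FOLLOW(A) = {$}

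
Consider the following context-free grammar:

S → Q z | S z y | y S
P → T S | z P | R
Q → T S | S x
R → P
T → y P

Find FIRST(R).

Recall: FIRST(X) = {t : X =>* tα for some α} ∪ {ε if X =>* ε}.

We compute FIRST(R) using the standard algorithm.
FIRST(P) = {y, z}
FIRST(Q) = {y}
FIRST(R) = {y, z}
FIRST(S) = {y}
FIRST(T) = {y}
Therefore, FIRST(R) = {y, z}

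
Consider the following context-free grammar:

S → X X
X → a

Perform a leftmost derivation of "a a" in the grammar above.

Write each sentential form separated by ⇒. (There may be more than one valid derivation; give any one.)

S ⇒ X X ⇒ a X ⇒ a a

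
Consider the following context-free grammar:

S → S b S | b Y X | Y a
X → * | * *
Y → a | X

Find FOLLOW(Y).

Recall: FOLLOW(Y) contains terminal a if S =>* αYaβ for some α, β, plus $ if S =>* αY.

We compute FOLLOW(Y) using the standard algorithm.
FOLLOW(S) starts with {$}.
FIRST(S) = {*, a, b}
FIRST(X) = {*}
FIRST(Y) = {*, a}
FOLLOW(S) = {$, b}
FOLLOW(X) = {$, *, a, b}
FOLLOW(Y) = {*, a}
Therefore, FOLLOW(Y) = {*, a}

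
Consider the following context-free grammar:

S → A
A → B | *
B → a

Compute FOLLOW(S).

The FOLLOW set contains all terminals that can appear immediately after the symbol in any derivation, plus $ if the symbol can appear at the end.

We compute FOLLOW(S) using the standard algorithm.
FOLLOW(S) starts with {$}.
FIRST(A) = {*, a}
FIRST(B) = {a}
FIRST(S) = {*, a}
FOLLOW(A) = {$}
FOLLOW(B) = {$}
FOLLOW(S) = {$}
Therefore, FOLLOW(S) = {$}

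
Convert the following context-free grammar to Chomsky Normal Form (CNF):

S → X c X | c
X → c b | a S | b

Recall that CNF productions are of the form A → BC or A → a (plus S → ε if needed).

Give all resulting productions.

TC → c; S → c; TB → b; TA → a; X → b; S → X X0; X0 → TC X; X → TC TB; X → TA S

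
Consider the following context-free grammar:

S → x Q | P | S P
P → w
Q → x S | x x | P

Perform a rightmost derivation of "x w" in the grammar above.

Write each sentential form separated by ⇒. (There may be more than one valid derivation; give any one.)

S ⇒ x Q ⇒ x P ⇒ x w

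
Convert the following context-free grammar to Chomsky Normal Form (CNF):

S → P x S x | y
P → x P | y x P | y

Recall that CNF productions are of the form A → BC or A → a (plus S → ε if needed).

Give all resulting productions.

TX → x; S → y; TY → y; P → y; S → P X0; X0 → TX X1; X1 → S TX; P → TX P; P → TY X2; X2 → TX P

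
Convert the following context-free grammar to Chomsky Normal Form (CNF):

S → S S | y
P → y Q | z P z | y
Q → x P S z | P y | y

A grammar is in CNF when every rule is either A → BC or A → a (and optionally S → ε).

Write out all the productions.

S → y; TY → y; TZ → z; P → y; TX → x; Q → y; S → S S; P → TY Q; P → TZ X0; X0 → P TZ; Q → TX X1; X1 → P X2; X2 → S TZ; Q → P TY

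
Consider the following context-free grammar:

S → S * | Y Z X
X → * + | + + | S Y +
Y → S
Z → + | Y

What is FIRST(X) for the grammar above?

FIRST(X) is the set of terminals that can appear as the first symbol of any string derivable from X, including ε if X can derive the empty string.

We compute FIRST(X) using the standard algorithm.
FIRST(S) = {}
FIRST(X) = {*, +}
FIRST(Y) = {}
FIRST(Z) = {+}
Therefore, FIRST(X) = {*, +}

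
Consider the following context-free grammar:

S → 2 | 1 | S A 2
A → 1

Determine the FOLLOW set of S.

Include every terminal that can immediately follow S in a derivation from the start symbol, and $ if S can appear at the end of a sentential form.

We compute FOLLOW(S) using the standard algorithm.
FOLLOW(S) starts with {$}.
FIRST(A) = {1}
FIRST(S) = {1, 2}
FOLLOW(A) = {2}
FOLLOW(S) = {$, 1}
Therefore, FOLLOW(S) = {$, 1}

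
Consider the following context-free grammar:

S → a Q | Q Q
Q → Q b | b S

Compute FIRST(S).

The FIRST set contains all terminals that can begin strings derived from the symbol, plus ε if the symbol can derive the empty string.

We compute FIRST(S) using the standard algorithm.
FIRST(Q) = {b}
FIRST(S) = {a, b}
Therefore, FIRST(S) = {a, b}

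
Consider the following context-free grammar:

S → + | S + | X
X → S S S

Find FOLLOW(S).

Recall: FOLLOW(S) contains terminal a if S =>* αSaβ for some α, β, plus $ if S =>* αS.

We compute FOLLOW(S) using the standard algorithm.
FOLLOW(S) starts with {$}.
FIRST(S) = {+}
FIRST(X) = {+}
FOLLOW(S) = {$, +}
FOLLOW(X) = {$, +}
Therefore, FOLLOW(S) = {$, +}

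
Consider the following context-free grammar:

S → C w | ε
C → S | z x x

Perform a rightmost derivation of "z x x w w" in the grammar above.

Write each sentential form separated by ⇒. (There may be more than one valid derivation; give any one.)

S ⇒ C w ⇒ S w ⇒ C w w ⇒ z x x w w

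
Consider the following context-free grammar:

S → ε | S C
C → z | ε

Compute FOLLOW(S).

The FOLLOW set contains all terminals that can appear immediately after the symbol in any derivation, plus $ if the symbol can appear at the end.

We compute FOLLOW(S) using the standard algorithm.
FOLLOW(S) starts with {$}.
FIRST(C) = {z, ε}
FIRST(S) = {z, ε}
FOLLOW(C) = {$, z}
FOLLOW(S) = {$, z}
Therefore, FOLLOW(S) = {$, z}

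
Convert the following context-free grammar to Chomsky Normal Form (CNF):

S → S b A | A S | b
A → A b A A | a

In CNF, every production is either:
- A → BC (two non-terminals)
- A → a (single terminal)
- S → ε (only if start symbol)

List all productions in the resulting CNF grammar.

TB → b; S → b; A → a; S → S X0; X0 → TB A; S → A S; A → A X1; X1 → TB X2; X2 → A A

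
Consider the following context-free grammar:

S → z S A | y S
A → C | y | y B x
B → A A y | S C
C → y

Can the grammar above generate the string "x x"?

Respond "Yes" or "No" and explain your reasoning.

No - no valid derivation exists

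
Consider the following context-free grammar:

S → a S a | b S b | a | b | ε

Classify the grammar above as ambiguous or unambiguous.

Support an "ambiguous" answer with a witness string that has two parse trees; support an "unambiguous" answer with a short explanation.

Unambiguous - every string in the language has a unique parse tree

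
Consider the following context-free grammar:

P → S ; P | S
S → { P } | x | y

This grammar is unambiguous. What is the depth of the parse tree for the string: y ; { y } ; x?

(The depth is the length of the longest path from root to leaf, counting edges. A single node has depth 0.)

5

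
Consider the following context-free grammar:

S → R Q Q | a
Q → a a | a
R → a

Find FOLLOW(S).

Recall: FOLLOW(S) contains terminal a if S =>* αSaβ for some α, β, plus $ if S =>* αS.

We compute FOLLOW(S) using the standard algorithm.
FOLLOW(S) starts with {$}.
FIRST(Q) = {a}
FIRST(R) = {a}
FIRST(S) = {a}
FOLLOW(Q) = {$, a}
FOLLOW(R) = {a}
FOLLOW(S) = {$}
Therefore, FOLLOW(S) = {$}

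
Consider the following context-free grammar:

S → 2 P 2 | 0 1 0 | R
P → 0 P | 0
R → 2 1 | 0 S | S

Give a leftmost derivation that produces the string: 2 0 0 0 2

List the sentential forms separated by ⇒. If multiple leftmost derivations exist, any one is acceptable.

S ⇒ 2 P 2 ⇒ 2 0 P 2 ⇒ 2 0 0 P 2 ⇒ 2 0 0 0 2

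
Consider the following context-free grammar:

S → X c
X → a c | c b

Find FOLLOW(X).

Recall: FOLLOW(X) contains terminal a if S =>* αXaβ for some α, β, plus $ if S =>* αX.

We compute FOLLOW(X) using the standard algorithm.
FOLLOW(S) starts with {$}.
FIRST(S) = {a, c}
FIRST(X) = {a, c}
FOLLOW(S) = {$}
FOLLOW(X) = {c}
Therefore, FOLLOW(X) = {c}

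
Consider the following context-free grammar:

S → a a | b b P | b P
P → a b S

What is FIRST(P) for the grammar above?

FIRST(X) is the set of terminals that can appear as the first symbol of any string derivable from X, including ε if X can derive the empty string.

We compute FIRST(P) using the standard algorithm.
FIRST(P) = {a}
FIRST(S) = {a, b}
Therefore, FIRST(P) = {a}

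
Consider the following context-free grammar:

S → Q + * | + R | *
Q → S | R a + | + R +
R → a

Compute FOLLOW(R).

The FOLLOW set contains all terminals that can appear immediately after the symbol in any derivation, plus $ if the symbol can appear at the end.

We compute FOLLOW(R) using the standard algorithm.
FOLLOW(S) starts with {$}.
FIRST(Q) = {*, +, a}
FIRST(R) = {a}
FIRST(S) = {*, +, a}
FOLLOW(Q) = {+}
FOLLOW(R) = {$, +, a}
FOLLOW(S) = {$, +}
Therefore, FOLLOW(R) = {$, +, a}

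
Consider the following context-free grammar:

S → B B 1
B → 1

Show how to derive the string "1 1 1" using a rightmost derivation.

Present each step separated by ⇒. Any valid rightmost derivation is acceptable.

S ⇒ B B 1 ⇒ B 1 1 ⇒ 1 1 1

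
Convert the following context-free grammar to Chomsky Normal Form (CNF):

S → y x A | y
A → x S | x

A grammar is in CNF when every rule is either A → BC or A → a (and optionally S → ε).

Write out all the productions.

TY → y; TX → x; S → y; A → x; S → TY X0; X0 → TX A; A → TX S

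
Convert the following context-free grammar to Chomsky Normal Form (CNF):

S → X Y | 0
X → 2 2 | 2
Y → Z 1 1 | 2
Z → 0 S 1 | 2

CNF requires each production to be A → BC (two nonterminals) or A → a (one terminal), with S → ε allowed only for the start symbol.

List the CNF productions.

S → 0; T2 → 2; X → 2; T1 → 1; Y → 2; T0 → 0; Z → 2; S → X Y; X → T2 T2; Y → Z X0; X0 → T1 T1; Z → T0 X1; X1 → S T1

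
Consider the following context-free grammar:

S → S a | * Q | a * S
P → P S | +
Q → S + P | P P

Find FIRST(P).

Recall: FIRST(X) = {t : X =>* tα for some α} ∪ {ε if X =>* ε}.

We compute FIRST(P) using the standard algorithm.
FIRST(P) = {+}
FIRST(Q) = {*, +, a}
FIRST(S) = {*, a}
Therefore, FIRST(P) = {+}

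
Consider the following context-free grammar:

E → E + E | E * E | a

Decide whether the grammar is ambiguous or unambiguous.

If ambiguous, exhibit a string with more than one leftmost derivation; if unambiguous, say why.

Ambiguous - the string 'a * a * a + a' has two distinct leftmost derivations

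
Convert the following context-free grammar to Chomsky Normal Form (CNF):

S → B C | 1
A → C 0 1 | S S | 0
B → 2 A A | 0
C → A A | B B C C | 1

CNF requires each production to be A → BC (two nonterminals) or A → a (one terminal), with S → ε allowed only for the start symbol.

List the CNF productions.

S → 1; T0 → 0; T1 → 1; A → 0; T2 → 2; B → 0; C → 1; S → B C; A → C X0; X0 → T0 T1; A → S S; B → T2 X1; X1 → A A; C → A A; C → B X2; X2 → B X3; X3 → C C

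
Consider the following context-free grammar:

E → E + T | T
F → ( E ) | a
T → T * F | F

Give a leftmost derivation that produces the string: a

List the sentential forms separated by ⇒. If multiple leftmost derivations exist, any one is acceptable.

E ⇒ T ⇒ F ⇒ a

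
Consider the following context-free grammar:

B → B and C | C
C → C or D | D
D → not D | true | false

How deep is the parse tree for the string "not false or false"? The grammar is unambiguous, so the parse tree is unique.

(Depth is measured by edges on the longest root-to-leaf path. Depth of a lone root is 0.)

5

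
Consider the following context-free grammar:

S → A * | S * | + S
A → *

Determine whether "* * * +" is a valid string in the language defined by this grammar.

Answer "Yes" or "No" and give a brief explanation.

No - no valid derivation exists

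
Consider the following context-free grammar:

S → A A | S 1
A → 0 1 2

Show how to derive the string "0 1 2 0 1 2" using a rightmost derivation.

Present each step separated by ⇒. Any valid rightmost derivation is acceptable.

S ⇒ A A ⇒ A 0 1 2 ⇒ 0 1 2 0 1 2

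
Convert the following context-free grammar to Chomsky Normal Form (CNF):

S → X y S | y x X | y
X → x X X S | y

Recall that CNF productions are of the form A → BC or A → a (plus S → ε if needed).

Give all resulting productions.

TY → y; TX → x; S → y; X → y; S → X X0; X0 → TY S; S → TY X1; X1 → TX X; X → TX X2; X2 → X X3; X3 → X S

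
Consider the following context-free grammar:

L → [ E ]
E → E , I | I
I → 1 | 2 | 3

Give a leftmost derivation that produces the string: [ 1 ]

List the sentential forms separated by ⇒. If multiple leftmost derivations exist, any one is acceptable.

L ⇒ [ E ] ⇒ [ I ] ⇒ [ 1 ]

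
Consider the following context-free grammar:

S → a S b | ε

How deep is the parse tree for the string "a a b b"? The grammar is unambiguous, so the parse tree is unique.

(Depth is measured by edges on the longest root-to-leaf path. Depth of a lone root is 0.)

3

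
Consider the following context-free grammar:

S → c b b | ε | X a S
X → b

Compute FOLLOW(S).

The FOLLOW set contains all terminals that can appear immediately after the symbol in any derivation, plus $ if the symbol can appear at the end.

We compute FOLLOW(S) using the standard algorithm.
FOLLOW(S) starts with {$}.
FIRST(S) = {b, c, ε}
FIRST(X) = {b}
FOLLOW(S) = {$}
FOLLOW(X) = {a}
Therefore, FOLLOW(S) = {$}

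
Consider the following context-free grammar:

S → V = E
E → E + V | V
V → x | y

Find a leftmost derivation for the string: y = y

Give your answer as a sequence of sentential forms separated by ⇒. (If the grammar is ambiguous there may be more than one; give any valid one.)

S ⇒ V = E ⇒ y = E ⇒ y = V ⇒ y = y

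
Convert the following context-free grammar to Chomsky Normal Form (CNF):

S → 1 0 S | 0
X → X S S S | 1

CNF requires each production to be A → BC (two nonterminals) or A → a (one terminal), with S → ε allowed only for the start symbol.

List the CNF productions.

T1 → 1; T0 → 0; S → 0; X → 1; S → T1 X0; X0 → T0 S; X → X X1; X1 → S X2; X2 → S S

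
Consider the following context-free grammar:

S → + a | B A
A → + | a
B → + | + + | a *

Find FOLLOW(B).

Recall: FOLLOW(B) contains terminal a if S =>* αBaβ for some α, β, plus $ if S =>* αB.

We compute FOLLOW(B) using the standard algorithm.
FOLLOW(S) starts with {$}.
FIRST(A) = {+, a}
FIRST(B) = {+, a}
FIRST(S) = {+, a}
FOLLOW(A) = {$}
FOLLOW(B) = {+, a}
FOLLOW(S) = {$}
Therefore, FOLLOW(B) = {+, a}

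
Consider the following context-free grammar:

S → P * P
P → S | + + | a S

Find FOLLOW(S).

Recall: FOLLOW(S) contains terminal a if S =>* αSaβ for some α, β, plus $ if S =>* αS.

We compute FOLLOW(S) using the standard algorithm.
FOLLOW(S) starts with {$}.
FIRST(P) = {+, a}
FIRST(S) = {+, a}
FOLLOW(P) = {$, *}
FOLLOW(S) = {$, *}
Therefore, FOLLOW(S) = {$, *}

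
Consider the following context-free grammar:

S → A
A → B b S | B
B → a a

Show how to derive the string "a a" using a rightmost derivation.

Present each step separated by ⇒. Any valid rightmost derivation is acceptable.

S ⇒ A ⇒ B ⇒ a a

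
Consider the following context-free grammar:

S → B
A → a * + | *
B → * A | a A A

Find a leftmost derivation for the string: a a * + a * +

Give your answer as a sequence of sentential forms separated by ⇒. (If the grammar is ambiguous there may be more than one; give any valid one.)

S ⇒ B ⇒ a A A ⇒ a a * + A ⇒ a a * + a * +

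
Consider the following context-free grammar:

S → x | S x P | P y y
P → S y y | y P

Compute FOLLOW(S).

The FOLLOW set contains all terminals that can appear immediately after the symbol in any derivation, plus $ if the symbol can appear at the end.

We compute FOLLOW(S) using the standard algorithm.
FOLLOW(S) starts with {$}.
FIRST(P) = {x, y}
FIRST(S) = {x, y}
FOLLOW(P) = {$, x, y}
FOLLOW(S) = {$, x, y}
Therefore, FOLLOW(S) = {$, x, y}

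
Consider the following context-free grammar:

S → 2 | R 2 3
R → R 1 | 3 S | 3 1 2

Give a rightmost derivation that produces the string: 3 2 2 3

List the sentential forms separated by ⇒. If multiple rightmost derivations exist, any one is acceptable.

S ⇒ R 2 3 ⇒ 3 S 2 3 ⇒ 3 2 2 3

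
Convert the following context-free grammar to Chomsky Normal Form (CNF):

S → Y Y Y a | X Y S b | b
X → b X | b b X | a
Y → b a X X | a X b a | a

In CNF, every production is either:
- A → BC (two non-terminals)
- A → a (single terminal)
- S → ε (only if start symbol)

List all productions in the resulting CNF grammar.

TA → a; TB → b; S → b; X → a; Y → a; S → Y X0; X0 → Y X1; X1 → Y TA; S → X X2; X2 → Y X3; X3 → S TB; X → TB X; X → TB X4; X4 → TB X; Y → TB X5; X5 → TA X6; X6 → X X; Y → TA X7; X7 → X X8; X8 → TB TA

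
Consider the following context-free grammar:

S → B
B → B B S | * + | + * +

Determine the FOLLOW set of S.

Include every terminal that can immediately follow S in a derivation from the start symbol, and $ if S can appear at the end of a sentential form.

We compute FOLLOW(S) using the standard algorithm.
FOLLOW(S) starts with {$}.
FIRST(B) = {*, +}
FIRST(S) = {*, +}
FOLLOW(B) = {$, *, +}
FOLLOW(S) = {$, *, +}
Therefore, FOLLOW(S) = {$, *, +}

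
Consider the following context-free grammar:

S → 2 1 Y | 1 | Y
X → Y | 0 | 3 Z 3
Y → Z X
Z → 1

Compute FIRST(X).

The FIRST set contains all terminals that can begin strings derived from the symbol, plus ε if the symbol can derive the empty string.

We compute FIRST(X) using the standard algorithm.
FIRST(S) = {1, 2}
FIRST(X) = {0, 1, 3}
FIRST(Y) = {1}
FIRST(Z) = {1}
Therefore, FIRST(X) = {0, 1, 3}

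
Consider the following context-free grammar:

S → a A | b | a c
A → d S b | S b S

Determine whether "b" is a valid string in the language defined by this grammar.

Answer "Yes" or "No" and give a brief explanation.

Yes - a valid derivation exists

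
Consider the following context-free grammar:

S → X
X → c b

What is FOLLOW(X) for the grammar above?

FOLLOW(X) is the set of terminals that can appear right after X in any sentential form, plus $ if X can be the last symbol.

We compute FOLLOW(X) using the standard algorithm.
FOLLOW(S) starts with {$}.
FIRST(S) = {c}
FIRST(X) = {c}
FOLLOW(S) = {$}
FOLLOW(X) = {$}
Therefore, FOLLOW(X) = {$}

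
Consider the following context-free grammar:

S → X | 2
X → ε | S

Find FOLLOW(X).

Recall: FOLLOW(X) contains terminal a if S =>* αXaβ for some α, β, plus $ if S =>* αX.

We compute FOLLOW(X) using the standard algorithm.
FOLLOW(S) starts with {$}.
FIRST(S) = {2, ε}
FIRST(X) = {2, ε}
FOLLOW(S) = {$}
FOLLOW(X) = {$}
Therefore, FOLLOW(X) = {$}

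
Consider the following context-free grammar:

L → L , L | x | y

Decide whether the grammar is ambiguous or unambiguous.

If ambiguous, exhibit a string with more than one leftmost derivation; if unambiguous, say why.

Ambiguous - the string 'x , y , x , x' has two distinct leftmost derivations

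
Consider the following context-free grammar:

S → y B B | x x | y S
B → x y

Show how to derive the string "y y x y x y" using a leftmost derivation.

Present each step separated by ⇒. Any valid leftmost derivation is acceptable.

S ⇒ y S ⇒ y y B B ⇒ y y x y B ⇒ y y x y x y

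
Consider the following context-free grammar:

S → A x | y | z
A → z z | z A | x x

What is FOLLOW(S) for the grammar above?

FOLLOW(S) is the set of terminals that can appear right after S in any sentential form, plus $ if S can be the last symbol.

We compute FOLLOW(S) using the standard algorithm.
FOLLOW(S) starts with {$}.
FIRST(A) = {x, z}
FIRST(S) = {x, y, z}
FOLLOW(A) = {x}
FOLLOW(S) = {$}
Therefore, FOLLOW(S) = {$}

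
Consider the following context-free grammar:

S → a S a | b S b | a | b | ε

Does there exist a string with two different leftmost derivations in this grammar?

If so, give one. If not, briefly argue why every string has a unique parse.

No - every string in the language has a unique leftmost derivation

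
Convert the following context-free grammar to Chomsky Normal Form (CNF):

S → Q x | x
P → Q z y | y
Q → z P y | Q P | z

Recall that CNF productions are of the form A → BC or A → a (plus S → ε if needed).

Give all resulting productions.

TX → x; S → x; TZ → z; TY → y; P → y; Q → z; S → Q TX; P → Q X0; X0 → TZ TY; Q → TZ X1; X1 → P TY; Q → Q P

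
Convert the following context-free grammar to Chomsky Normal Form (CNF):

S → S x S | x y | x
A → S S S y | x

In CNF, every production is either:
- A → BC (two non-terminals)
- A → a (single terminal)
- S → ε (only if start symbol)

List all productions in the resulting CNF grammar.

TX → x; TY → y; S → x; A → x; S → S X0; X0 → TX S; S → TX TY; A → S X1; X1 → S X2; X2 → S TY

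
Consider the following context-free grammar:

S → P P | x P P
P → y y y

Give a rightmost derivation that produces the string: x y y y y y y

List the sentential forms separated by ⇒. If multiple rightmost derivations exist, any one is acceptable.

S ⇒ x P P ⇒ x P y y y ⇒ x y y y y y y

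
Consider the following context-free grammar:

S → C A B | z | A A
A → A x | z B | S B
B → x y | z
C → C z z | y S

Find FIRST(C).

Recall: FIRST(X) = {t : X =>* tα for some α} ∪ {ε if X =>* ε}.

We compute FIRST(C) using the standard algorithm.
FIRST(A) = {y, z}
FIRST(B) = {x, z}
FIRST(C) = {y}
FIRST(S) = {y, z}
Therefore, FIRST(C) = {y}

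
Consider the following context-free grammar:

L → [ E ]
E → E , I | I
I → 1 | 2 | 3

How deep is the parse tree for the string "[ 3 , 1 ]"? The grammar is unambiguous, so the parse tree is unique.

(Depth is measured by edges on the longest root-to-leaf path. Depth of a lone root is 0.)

4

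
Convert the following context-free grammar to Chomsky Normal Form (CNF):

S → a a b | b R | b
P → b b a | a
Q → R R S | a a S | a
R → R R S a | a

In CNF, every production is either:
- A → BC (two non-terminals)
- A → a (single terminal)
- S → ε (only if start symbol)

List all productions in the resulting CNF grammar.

TA → a; TB → b; S → b; P → a; Q → a; R → a; S → TA X0; X0 → TA TB; S → TB R; P → TB X1; X1 → TB TA; Q → R X2; X2 → R S; Q → TA X3; X3 → TA S; R → R X4; X4 → R X5; X5 → S TA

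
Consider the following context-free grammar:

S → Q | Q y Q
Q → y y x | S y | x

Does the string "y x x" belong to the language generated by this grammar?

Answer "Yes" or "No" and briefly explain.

No - no valid derivation exists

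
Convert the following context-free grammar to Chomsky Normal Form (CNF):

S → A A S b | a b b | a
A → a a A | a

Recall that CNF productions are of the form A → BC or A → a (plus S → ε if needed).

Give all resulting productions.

TB → b; TA → a; S → a; A → a; S → A X0; X0 → A X1; X1 → S TB; S → TA X2; X2 → TB TB; A → TA X3; X3 → TA A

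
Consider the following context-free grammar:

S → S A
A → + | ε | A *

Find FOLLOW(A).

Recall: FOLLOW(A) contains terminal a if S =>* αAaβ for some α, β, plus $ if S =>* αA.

We compute FOLLOW(A) using the standard algorithm.
FOLLOW(S) starts with {$}.
FIRST(A) = {*, +, ε}
FIRST(S) = {}
FOLLOW(A) = {$, *, +}
FOLLOW(S) = {$, *, +}
Therefore, FOLLOW(A) = {$, *, +}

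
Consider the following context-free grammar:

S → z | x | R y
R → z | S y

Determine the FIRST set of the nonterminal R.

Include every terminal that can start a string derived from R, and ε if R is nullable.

We compute FIRST(R) using the standard algorithm.
FIRST(R) = {x, z}
FIRST(S) = {x, z}
Therefore, FIRST(R) = {x, z}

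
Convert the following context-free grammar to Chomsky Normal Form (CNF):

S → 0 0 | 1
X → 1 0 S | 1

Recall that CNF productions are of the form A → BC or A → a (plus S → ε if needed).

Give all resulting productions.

T0 → 0; S → 1; T1 → 1; X → 1; S → T0 T0; X → T1 X0; X0 → T0 S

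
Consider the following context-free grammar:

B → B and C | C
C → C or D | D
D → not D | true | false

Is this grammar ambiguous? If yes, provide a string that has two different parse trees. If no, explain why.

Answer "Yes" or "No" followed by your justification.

No - the grammar is unambiguous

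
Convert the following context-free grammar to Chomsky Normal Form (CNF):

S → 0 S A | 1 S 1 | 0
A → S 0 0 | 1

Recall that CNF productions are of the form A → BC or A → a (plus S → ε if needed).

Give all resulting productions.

T0 → 0; T1 → 1; S → 0; A → 1; S → T0 X0; X0 → S A; S → T1 X1; X1 → S T1; A → S X2; X2 → T0 T0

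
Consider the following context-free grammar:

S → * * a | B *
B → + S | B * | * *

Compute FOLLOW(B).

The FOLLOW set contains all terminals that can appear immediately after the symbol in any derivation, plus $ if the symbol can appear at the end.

We compute FOLLOW(B) using the standard algorithm.
FOLLOW(S) starts with {$}.
FIRST(B) = {*, +}
FIRST(S) = {*, +}
FOLLOW(B) = {*}
FOLLOW(S) = {$, *}
Therefore, FOLLOW(B) = {*}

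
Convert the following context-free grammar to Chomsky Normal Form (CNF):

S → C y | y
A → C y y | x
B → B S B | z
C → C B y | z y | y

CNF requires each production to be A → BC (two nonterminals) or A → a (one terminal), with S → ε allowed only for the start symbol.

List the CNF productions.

TY → y; S → y; A → x; B → z; TZ → z; C → y; S → C TY; A → C X0; X0 → TY TY; B → B X1; X1 → S B; C → C X2; X2 → B TY; C → TZ TY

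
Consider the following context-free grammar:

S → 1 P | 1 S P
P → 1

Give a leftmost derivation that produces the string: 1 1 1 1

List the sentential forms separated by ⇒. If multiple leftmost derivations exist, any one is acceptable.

S ⇒ 1 S P ⇒ 1 1 P P ⇒ 1 1 1 P ⇒ 1 1 1 1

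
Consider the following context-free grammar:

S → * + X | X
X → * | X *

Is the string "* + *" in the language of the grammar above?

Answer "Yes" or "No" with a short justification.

Yes - a valid derivation exists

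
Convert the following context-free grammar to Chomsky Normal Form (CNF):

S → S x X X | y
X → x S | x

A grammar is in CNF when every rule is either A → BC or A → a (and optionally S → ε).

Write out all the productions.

TX → x; S → y; X → x; S → S X0; X0 → TX X1; X1 → X X; X → TX S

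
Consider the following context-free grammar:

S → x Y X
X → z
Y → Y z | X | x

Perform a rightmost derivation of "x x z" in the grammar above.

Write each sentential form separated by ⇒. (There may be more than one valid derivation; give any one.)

S ⇒ x Y X ⇒ x Y z ⇒ x x z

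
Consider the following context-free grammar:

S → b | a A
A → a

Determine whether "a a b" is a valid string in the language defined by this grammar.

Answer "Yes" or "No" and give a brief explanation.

No - no valid derivation exists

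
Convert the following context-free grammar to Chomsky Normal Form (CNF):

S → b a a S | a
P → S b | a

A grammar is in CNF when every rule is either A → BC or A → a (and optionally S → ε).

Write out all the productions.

TB → b; TA → a; S → a; P → a; S → TB X0; X0 → TA X1; X1 → TA S; P → S TB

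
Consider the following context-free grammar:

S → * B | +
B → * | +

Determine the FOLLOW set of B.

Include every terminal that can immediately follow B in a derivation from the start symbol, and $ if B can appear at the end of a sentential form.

We compute FOLLOW(B) using the standard algorithm.
FOLLOW(S) starts with {$}.
FIRST(B) = {*, +}
FIRST(S) = {*, +}
FOLLOW(B) = {$}
FOLLOW(S) = {$}
Therefore, FOLLOW(B) = {$}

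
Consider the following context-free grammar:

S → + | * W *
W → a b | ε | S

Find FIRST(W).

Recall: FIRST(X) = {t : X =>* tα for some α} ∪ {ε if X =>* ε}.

We compute FIRST(W) using the standard algorithm.
FIRST(S) = {*, +}
FIRST(W) = {*, +, a, ε}
Therefore, FIRST(W) = {*, +, a, ε}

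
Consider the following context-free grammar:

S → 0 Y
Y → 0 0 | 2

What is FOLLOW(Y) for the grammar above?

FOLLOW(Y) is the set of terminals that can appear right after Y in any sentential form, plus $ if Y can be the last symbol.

We compute FOLLOW(Y) using the standard algorithm.
FOLLOW(S) starts with {$}.
FIRST(S) = {0}
FIRST(Y) = {0, 2}
FOLLOW(S) = {$}
FOLLOW(Y) = {$}
Therefore, FOLLOW(Y) = {$}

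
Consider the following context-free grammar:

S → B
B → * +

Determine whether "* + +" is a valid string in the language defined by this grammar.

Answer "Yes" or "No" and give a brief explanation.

No - no valid derivation exists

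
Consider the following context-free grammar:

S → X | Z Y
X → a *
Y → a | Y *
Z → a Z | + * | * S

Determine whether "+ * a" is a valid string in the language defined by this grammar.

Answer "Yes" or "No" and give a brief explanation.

Yes - a valid derivation exists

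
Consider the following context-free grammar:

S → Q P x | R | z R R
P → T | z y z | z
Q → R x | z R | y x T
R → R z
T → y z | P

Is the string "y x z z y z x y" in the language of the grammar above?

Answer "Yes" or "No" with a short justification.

No - no valid derivation exists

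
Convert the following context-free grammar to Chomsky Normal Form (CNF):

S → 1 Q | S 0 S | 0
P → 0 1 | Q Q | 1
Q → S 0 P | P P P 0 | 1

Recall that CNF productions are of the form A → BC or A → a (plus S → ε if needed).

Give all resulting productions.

T1 → 1; T0 → 0; S → 0; P → 1; Q → 1; S → T1 Q; S → S X0; X0 → T0 S; P → T0 T1; P → Q Q; Q → S X1; X1 → T0 P; Q → P X2; X2 → P X3; X3 → P T0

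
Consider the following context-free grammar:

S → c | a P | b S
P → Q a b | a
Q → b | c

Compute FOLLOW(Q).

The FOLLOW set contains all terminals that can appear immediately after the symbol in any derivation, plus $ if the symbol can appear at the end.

We compute FOLLOW(Q) using the standard algorithm.
FOLLOW(S) starts with {$}.
FIRST(P) = {a, b, c}
FIRST(Q) = {b, c}
FIRST(S) = {a, b, c}
FOLLOW(P) = {$}
FOLLOW(Q) = {a}
FOLLOW(S) = {$}
Therefore, FOLLOW(Q) = {a}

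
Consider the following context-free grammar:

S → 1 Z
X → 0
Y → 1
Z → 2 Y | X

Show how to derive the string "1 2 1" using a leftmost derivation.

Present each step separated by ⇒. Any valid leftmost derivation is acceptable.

S ⇒ 1 Z ⇒ 1 2 Y ⇒ 1 2 1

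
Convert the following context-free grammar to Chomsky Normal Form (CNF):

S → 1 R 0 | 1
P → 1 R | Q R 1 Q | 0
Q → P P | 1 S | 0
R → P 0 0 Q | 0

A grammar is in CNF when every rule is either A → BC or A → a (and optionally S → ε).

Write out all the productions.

T1 → 1; T0 → 0; S → 1; P → 0; Q → 0; R → 0; S → T1 X0; X0 → R T0; P → T1 R; P → Q X1; X1 → R X2; X2 → T1 Q; Q → P P; Q → T1 S; R → P X3; X3 → T0 X4; X4 → T0 Q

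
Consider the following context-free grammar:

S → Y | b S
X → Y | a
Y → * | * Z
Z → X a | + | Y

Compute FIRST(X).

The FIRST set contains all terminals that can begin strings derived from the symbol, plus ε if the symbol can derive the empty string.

We compute FIRST(X) using the standard algorithm.
FIRST(S) = {*, b}
FIRST(X) = {*, a}
FIRST(Y) = {*}
FIRST(Z) = {*, +, a}
Therefore, FIRST(X) = {*, a}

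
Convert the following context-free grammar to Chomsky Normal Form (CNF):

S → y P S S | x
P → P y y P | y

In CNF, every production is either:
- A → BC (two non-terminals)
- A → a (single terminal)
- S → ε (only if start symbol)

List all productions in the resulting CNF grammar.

TY → y; S → x; P → y; S → TY X0; X0 → P X1; X1 → S S; P → P X2; X2 → TY X3; X3 → TY P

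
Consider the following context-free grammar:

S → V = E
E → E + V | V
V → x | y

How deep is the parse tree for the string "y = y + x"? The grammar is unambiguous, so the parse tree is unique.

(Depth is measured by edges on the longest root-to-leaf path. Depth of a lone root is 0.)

4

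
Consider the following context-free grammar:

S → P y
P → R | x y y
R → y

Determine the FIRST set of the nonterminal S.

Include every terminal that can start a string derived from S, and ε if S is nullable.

We compute FIRST(S) using the standard algorithm.
FIRST(P) = {x, y}
FIRST(R) = {y}
FIRST(S) = {x, y}
Therefore, FIRST(S) = {x, y}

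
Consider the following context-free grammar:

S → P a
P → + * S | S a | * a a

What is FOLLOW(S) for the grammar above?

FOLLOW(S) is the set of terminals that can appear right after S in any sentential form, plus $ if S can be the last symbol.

We compute FOLLOW(S) using the standard algorithm.
FOLLOW(S) starts with {$}.
FIRST(P) = {*, +}
FIRST(S) = {*, +}
FOLLOW(P) = {a}
FOLLOW(S) = {$, a}
Therefore, FOLLOW(S) = {$, a}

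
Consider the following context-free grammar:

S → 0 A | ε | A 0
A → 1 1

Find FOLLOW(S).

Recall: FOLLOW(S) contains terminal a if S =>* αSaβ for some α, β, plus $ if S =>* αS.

We compute FOLLOW(S) using the standard algorithm.
FOLLOW(S) starts with {$}.
FIRST(A) = {1}
FIRST(S) = {0, 1, ε}
FOLLOW(A) = {$, 0}
FOLLOW(S) = {$}
Therefore, FOLLOW(S) = {$}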